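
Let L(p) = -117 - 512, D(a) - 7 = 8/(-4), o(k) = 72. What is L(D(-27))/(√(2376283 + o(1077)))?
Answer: -629*√2376355/2376355 ≈ -0.40803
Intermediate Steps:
D(a) = 5 (D(a) = 7 + 8/(-4) = 7 + 8*(-¼) = 7 - 2 = 5)
L(p) = -629
L(D(-27))/(√(2376283 + o(1077))) = -629/√(2376283 + 72) = -629*√2376355/2376355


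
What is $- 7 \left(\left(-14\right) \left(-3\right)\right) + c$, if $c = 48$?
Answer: $-246$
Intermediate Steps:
$- 7 \left(\left(-14\right) \left(-3\right)\right) + c = - 7 \left(\left(-14\right) \left(-3\right)\right) + 48 = \left(-7\right) 42 + 48 = -294 + 48 = -246$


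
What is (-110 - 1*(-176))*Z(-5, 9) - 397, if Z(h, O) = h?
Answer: -727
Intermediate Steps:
(-110 - 1*(-176))*Z(-5, 9) - 397 = (-110 - 1*(-176))*(-5) - 397 = (-110 + 176)*(-5) - 397 = 66*(-5) - 397 = -330 - 397 = -727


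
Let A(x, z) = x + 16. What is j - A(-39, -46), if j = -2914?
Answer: -2891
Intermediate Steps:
A(x, z) = 16 + x
j - A(-39, -46) = -2914 - (16 - 39) = -2914 - 1*(-23) = -2914 + 23 = -2891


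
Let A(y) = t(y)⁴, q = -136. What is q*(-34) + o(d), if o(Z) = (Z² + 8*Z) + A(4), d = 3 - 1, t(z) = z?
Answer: 4900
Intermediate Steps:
A(y) = y⁴
d = 2
o(Z) = 256 + Z² + 8*Z (o(Z) = (Z² + 8*Z) + 4⁴ = (Z² + 8*Z) + 256 = 256 + Z² + 8*Z)
q*(-34) + o(d) = -136*(-34) + (256 + 2² + 8*2) = 4624 + (256 + 4 + 16) = 4624 + 276 = 4900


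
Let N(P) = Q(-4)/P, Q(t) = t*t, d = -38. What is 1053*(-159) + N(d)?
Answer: -3181121/19 ≈ -1.6743e+5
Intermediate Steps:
Q(t) = t**2
N(P) = 16/P (N(P) = (-4)**2/P = 16/P)
1053*(-159) + N(d) = 1053*(-159) + 16/(-38) = -167427 + 16*(-1/38) = -167427 - 8/19 = -3181121/19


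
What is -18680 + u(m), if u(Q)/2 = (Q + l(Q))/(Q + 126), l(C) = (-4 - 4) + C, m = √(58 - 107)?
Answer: -653804/35 + 8*I/35 ≈ -18680.0 + 0.22857*I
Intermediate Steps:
m = 7*I (m = √(-49) = 7*I ≈ 7.0*I)
l(C) = -8 + C
u(Q) = 2*(-8 + 2*Q)/(126 + Q) (u(Q) = 2*((Q + (-8 + Q))/(Q + 126)) = 2*((-8 + 2*Q)/(126 + Q)) = 2*(-8 + 2*Q)/(126 + Q))
-18680 + u(m) = -18680 + 4*(-4 + 7*I)/(126 + 7*I) = -18680 + 4*((126 - 7*I)/15925)*(-4 + 7*I) = -18680 + 4*(-4 + 7*I)*(126 - 7*I)/15925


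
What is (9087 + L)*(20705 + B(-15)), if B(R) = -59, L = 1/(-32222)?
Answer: 3022587954099/16111 ≈ 1.8761e+8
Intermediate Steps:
L = -1/32222 ≈ -3.1035e-5
(9087 + L)*(20705 + B(-15)) = (9087 - 1/32222)*(20705 - 59) = (292801313/32222)*20646 = 3022587954099/16111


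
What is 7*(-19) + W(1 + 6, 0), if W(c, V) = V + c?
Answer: -126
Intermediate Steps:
7*(-19) + W(1 + 6, 0) = 7*(-19) + (0 + (1 + 6)) = -133 + (0 + 7) = -133 + 7 = -126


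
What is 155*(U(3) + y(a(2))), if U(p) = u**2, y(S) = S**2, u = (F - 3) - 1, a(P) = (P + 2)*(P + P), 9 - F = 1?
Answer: 42160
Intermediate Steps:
F = 8 (F = 9 - 1*1 = 9 - 1 = 8)
a(P) = 2*P*(2 + P) (a(P) = (2 + P)*(2*P) = 2*P*(2 + P))
u = 4 (u = (8 - 3) - 1 = 5 - 1 = 4)
U(p) = 16 (U(p) = 4**2 = 16)
155*(U(3) + y(a(2))) = 155*(16 + (2*2*(2 + 2))**2) = 155*(16 + (2*2*4)**2) = 155*(16 + 16**2) = 155*(16 + 256) = 155*272 = 42160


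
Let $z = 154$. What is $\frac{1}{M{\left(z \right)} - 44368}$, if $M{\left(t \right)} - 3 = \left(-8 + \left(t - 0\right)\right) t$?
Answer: $- \frac{1}{21881} \approx -4.5702 \cdot 10^{-5}$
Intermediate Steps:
$M{\left(t \right)} = 3 + t \left(-8 + t\right)$ ($M{\left(t \right)} = 3 + \left(-8 + \left(t - 0\right)\right) t = 3 + \left(-8 + \left(t + 0\right)\right) t = 3 + \left(-8 + t\right) t = 3 + t \left(-8 + t\right)$)
$\frac{1}{M{\left(z \right)} - 44368} = \frac{1}{\left(3 + 154^{2} - 1232\right) - 44368} = \frac{1}{\left(3 + 23716 - 1232\right) - 44368} = \frac{1}{22487 - 44368} = \frac{1}{-21881} = - \frac{1}{21881}$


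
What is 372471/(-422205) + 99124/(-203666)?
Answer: -19618387851/14331467255 ≈ -1.3689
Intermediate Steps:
372471/(-422205) + 99124/(-203666) = 372471*(-1/422205) + 99124*(-1/203666) = -124157/140735 - 49562/101833 = -19618387851/14331467255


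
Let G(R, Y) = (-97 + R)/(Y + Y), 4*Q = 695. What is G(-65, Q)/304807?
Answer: -324/211840865 ≈ -1.5294e-6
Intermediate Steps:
Q = 695/4 (Q = (1/4)*695 = 695/4 ≈ 173.75)
G(R, Y) = (-97 + R)/(2*Y) (G(R, Y) = (-97 + R)/((2*Y)) = (-97 + R)*(1/(2*Y)) = (-97 + R)/(2*Y))
G(-65, Q)/304807 = ((-97 - 65)/(2*(695/4)))/304807 = ((1/2)*(4/695)*(-162))*(1/304807) = -324/695*1/304807 = -324/211840865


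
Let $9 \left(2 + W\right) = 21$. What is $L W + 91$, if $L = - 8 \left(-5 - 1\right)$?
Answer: $107$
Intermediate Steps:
$W = \frac{1}{3}$ ($W = -2 + \frac{1}{9} \cdot 21 = -2 + \frac{7}{3} = \frac{1}{3} \approx 0.33333$)
$L = 48$ ($L = \left(-8\right) \left(-6\right) = 48$)
$L W + 91 = 48 \cdot \frac{1}{3} + 91 = 16 + 91 = 107$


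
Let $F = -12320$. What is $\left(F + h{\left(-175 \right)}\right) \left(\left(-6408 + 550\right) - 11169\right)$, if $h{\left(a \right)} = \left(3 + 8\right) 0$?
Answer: $209772640$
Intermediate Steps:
$h{\left(a \right)} = 0$ ($h{\left(a \right)} = 11 \cdot 0 = 0$)
$\left(F + h{\left(-175 \right)}\right) \left(\left(-6408 + 550\right) - 11169\right) = \left(-12320 + 0\right) \left(\left(-6408 + 550\right) - 11169\right) = - 12320 \left(-5858 - 11169\right) = \left(-12320\right) \left(-17027\right) = 209772640$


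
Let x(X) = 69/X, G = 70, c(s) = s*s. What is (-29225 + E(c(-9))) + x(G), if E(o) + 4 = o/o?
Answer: -2045891/70 ≈ -29227.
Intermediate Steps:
c(s) = s**2
E(o) = -3 (E(o) = -4 + o/o = -4 + 1 = -3)
(-29225 + E(c(-9))) + x(G) = (-29225 - 3) + 69/70 = -29228 + 69*(1/70) = -29228 + 69/70 = -2045891/70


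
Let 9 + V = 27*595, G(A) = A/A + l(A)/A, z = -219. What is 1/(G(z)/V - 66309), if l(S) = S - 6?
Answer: -293022/19429995761 ≈ -1.5081e-5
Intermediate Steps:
l(S) = -6 + S
G(A) = 1 + (-6 + A)/A (G(A) = A/A + (-6 + A)/A = 1 + (-6 + A)/A)
V = 16056 (V = -9 + 27*595 = -9 + 16065 = 16056)
1/(G(z)/V - 66309) = 1/((2 - 6/(-219))/16056 - 66309) = 1/((2 - 6*(-1/219))*(1/16056) - 66309) = 1/((2 + 2/73)*(1/16056) - 66309) = 1/((148/73)*(1/16056) - 66309) = 1/(37/293022 - 66309) = 1/(-19429995761/293022) = -293022/19429995761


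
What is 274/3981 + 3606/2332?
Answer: 7497227/4641846 ≈ 1.6151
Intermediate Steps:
274/3981 + 3606/2332 = 274*(1/3981) + 3606*(1/2332) = 274/3981 + 1803/1166 = 7497227/4641846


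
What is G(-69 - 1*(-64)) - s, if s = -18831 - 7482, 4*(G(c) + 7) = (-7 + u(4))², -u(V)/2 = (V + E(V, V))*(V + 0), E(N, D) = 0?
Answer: 106745/4 ≈ 26686.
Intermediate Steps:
u(V) = -2*V² (u(V) = -2*(V + 0)*(V + 0) = -2*V*V = -2*V²)
G(c) = 1493/4 (G(c) = -7 + (-7 - 2*4²)²/4 = -7 + (-7 - 2*16)²/4 = -7 + (-7 - 32)²/4 = -7 + (¼)*(-39)² = -7 + (¼)*1521 = -7 + 1521/4 = 1493/4)
s = -26313
G(-69 - 1*(-64)) - s = 1493/4 - 1*(-26313) = 1493/4 + 26313 = 106745/4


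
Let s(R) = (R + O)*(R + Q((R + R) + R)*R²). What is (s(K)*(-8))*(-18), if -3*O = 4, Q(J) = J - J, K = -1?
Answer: 336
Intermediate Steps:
Q(J) = 0
O = -4/3 (O = -⅓*4 = -4/3 ≈ -1.3333)
s(R) = R*(-4/3 + R) (s(R) = (R - 4/3)*(R + 0*R²) = (-4/3 + R)*(R + 0) = (-4/3 + R)*R = R*(-4/3 + R))
(s(K)*(-8))*(-18) = (((⅓)*(-1)*(-4 + 3*(-1)))*(-8))*(-18) = (((⅓)*(-1)*(-4 - 3))*(-8))*(-18) = (((⅓)*(-1)*(-7))*(-8))*(-18) = ((7/3)*(-8))*(-18) = -56/3*(-18) = 336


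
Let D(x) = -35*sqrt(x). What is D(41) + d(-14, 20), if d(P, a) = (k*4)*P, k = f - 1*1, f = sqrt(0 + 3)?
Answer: 56 - 56*sqrt(3) - 35*sqrt(41) ≈ -265.10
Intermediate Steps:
f = sqrt(3) ≈ 1.7320
k = -1 + sqrt(3) (k = sqrt(3) - 1*1 = sqrt(3) - 1 = -1 + sqrt(3) ≈ 0.73205)
d(P, a) = P*(-4 + 4*sqrt(3)) (d(P, a) = ((-1 + sqrt(3))*4)*P = (-4 + 4*sqrt(3))*P = P*(-4 + 4*sqrt(3)))
D(41) + d(-14, 20) = -35*sqrt(41) + 4*(-14)*(-1 + sqrt(3)) = -35*sqrt(41) + (56 - 56*sqrt(3)) = 56 - 56*sqrt(3) - 35*sqrt(41)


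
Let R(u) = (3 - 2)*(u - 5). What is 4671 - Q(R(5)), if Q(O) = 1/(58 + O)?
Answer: 270917/58 ≈ 4671.0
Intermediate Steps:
R(u) = -5 + u (R(u) = 1*(-5 + u) = -5 + u)
4671 - Q(R(5)) = 4671 - 1/(58 + (-5 + 5)) = 4671 - 1/(58 + 0) = 4671 - 1/58 = 270917/58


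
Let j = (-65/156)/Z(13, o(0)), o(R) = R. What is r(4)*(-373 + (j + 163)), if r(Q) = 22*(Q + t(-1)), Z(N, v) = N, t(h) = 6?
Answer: -1802075/39 ≈ -46207.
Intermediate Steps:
r(Q) = 132 + 22*Q (r(Q) = 22*(Q + 6) = 22*(6 + Q) = 132 + 22*Q)
j = -5/156 (j = -65/156/13 = -65*1/156*(1/13) = -5/12*1/13 = -5/156 ≈ -0.032051)
r(4)*(-373 + (j + 163)) = (132 + 22*4)*(-373 + (-5/156 + 163)) = (132 + 88)*(-373 + 25423/156) = 220*(-32765/156) = -1802075/39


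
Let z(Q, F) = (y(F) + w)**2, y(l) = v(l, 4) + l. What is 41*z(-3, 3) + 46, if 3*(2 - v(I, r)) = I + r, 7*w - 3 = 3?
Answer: 244802/441 ≈ 555.11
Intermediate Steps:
w = 6/7 (w = 3/7 + (1/7)*3 = 3/7 + 3/7 = 6/7 ≈ 0.85714)
v(I, r) = 2 - I/3 - r/3 (v(I, r) = 2 - (I + r)/3 = 2 + (-I/3 - r/3) = 2 - I/3 - r/3)
y(l) = 2/3 + 2*l/3 (y(l) = (2 - l/3 - 1/3*4) + l = (2 - l/3 - 4/3) + l = (2/3 - l/3) + l = 2/3 + 2*l/3)
z(Q, F) = (32/21 + 2*F/3)**2 (z(Q, F) = ((2/3 + 2*F/3) + 6/7)**2 = (32/21 + 2*F/3)**2)
41*z(-3, 3) + 46 = 41*(4*(16 + 7*3)**2/441) + 46 = 41*(4*(16 + 21)**2/441) + 46 = 41*((4/441)*37**2) + 46 = 41*((4/441)*1369) + 46 = 41*(5476/441) + 46 = 224516/441 + 46 = 244802/441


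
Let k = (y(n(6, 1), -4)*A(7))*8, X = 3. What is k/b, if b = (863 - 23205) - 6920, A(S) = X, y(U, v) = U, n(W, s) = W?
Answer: -24/4877 ≈ -0.0049211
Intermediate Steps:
A(S) = 3
b = -29262 (b = -22342 - 6920 = -29262)
k = 144 (k = (6*3)*8 = 18*8 = 144)
k/b = 144/(-29262) = 144*(-1/29262) = -24/4877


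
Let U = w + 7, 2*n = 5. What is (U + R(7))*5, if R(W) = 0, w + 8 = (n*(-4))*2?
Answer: -105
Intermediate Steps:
n = 5/2 (n = (½)*5 = 5/2 ≈ 2.5000)
w = -28 (w = -8 + ((5/2)*(-4))*2 = -8 - 10*2 = -8 - 20 = -28)
U = -21 (U = -28 + 7 = -21)
(U + R(7))*5 = (-21 + 0)*5 = -21*5 = -105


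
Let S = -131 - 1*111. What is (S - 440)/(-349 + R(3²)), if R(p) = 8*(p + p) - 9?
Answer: 341/107 ≈ 3.1869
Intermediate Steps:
S = -242 (S = -131 - 111 = -242)
R(p) = -9 + 16*p (R(p) = 8*(2*p) - 9 = 16*p - 9 = -9 + 16*p)
(S - 440)/(-349 + R(3²)) = (-242 - 440)/(-349 + (-9 + 16*3²)) = -682/(-349 + (-9 + 16*9)) = -682/(-349 + (-9 + 144)) = -682/(-349 + 135) = -682/(-214) = -682*(-1/214) = 341/107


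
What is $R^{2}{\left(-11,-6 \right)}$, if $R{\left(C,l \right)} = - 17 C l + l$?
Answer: $1272384$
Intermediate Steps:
$R{\left(C,l \right)} = l - 17 C l$ ($R{\left(C,l \right)} = - 17 C l + l = l - 17 C l$)
$R^{2}{\left(-11,-6 \right)} = \left(- 6 \left(1 - -187\right)\right)^{2} = \left(- 6 \left(1 + 187\right)\right)^{2} = \left(\left(-6\right) 188\right)^{2} = \left(-1128\right)^{2} = 1272384$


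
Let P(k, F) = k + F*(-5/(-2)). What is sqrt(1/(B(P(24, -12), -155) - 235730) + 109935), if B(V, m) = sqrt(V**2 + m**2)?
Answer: sqrt(109935 - 1/(235730 - sqrt(24061))) ≈ 331.56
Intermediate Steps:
P(k, F) = k + 5*F/2 (P(k, F) = k + F*(-5*(-1/2)) = k + F*(5/2) = k + 5*F/2)
sqrt(1/(B(P(24, -12), -155) - 235730) + 109935) = sqrt(1/(sqrt((24 + (5/2)*(-12))**2 + (-155)**2) - 235730) + 109935) = sqrt(1/(sqrt((24 - 30)**2 + 24025) - 235730) + 109935) = sqrt(1/(sqrt((-6)**2 + 24025) - 235730) + 109935) = sqrt(1/(sqrt(36 + 24025) - 235730) + 109935) = sqrt(1/(sqrt(24061) - 235730) + 109935) = sqrt(1/(-235730 + sqrt(24061)) + 109935) = sqrt(109935 + 1/(-235730 + sqrt(24061)))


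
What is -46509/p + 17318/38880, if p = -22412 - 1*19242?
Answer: 632408473/404876880 ≈ 1.5620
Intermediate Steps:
p = -41654 (p = -22412 - 19242 = -41654)
-46509/p + 17318/38880 = -46509/(-41654) + 17318/38880 = -46509*(-1/41654) + 17318*(1/38880) = 46509/41654 + 8659/19440 = 632408473/404876880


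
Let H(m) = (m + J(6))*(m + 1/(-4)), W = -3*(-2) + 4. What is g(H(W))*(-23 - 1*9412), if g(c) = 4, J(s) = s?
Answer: -37740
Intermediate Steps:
W = 10 (W = 6 + 4 = 10)
H(m) = (6 + m)*(-¼ + m) (H(m) = (m + 6)*(m + 1/(-4)) = (6 + m)*(m - ¼) = (6 + m)*(-¼ + m))
g(H(W))*(-23 - 1*9412) = 4*(-23 - 1*9412) = 4*(-23 - 9412) = 4*(-9435) = -37740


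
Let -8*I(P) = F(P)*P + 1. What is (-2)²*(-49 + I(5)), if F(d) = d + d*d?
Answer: -543/2 ≈ -271.50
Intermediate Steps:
F(d) = d + d²
I(P) = -⅛ - P²*(1 + P)/8 (I(P) = -((P*(1 + P))*P + 1)/8 = -(P²*(1 + P) + 1)/8 = -(1 + P²*(1 + P))/8 = -⅛ - P²*(1 + P)/8)
(-2)²*(-49 + I(5)) = (-2)²*(-49 + (-⅛ + (⅛)*5²*(-1 - 1*5))) = 4*(-49 + (-⅛ + (⅛)*25*(-1 - 5))) = 4*(-49 + (-⅛ + (⅛)*25*(-6))) = 4*(-49 + (-⅛ - 75/4)) = 4*(-49 - 151/8) = 4*(-543/8) = -543/2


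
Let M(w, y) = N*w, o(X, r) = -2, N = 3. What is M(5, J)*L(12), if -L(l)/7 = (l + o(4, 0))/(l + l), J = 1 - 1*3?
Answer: -175/4 ≈ -43.750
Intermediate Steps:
J = -2 (J = 1 - 3 = -2)
M(w, y) = 3*w
L(l) = -7*(-2 + l)/(2*l) (L(l) = -7*(l - 2)/(l + l) = -7*(-2 + l)/(2*l))
M(5, J)*L(12) = (3*5)*(-7/2 + 7/12) = 15*(-7/2 + 7*(1/12)) = 15*(-7/2 + 7/12) = 15*(-35/12) = -175/4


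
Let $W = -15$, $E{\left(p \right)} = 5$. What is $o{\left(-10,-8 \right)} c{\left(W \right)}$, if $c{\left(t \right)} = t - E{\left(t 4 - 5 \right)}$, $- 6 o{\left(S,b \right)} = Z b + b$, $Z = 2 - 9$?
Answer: $160$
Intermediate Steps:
$Z = -7$ ($Z = 2 - 9 = -7$)
$o{\left(S,b \right)} = b$ ($o{\left(S,b \right)} = - \frac{- 7 b + b}{6} = - \frac{\left(-6\right) b}{6} = b$)
$c{\left(t \right)} = -5 + t$ ($c{\left(t \right)} = t - 5 = -5 + t$)
$o{\left(-10,-8 \right)} c{\left(W \right)} = - 8 \left(-5 - 15\right) = \left(-8\right) \left(-20\right) = 160$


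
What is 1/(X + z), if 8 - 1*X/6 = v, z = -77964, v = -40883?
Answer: 1/167382 ≈ 5.9744e-6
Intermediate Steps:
X = 245346 (X = 48 - 6*(-40883) = 48 + 245298 = 245346)
1/(X + z) = 1/(245346 - 77964) = 1/167382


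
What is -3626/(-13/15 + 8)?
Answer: -54390/107 ≈ -508.32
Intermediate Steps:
-3626/(-13/15 + 8) = -3626/107/15 = -3626*15/107 = -54390/107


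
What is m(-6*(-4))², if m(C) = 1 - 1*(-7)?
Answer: 64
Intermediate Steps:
m(C) = 8 (m(C) = 1 + 7 = 8)
m(-6*(-4))² = 8² = 64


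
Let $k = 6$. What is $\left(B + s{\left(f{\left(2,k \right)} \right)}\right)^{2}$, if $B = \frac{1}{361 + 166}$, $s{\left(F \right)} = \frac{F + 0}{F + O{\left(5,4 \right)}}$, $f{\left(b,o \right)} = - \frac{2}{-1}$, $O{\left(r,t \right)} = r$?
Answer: $\frac{1125721}{13608721} \approx 0.082721$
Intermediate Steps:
$f{\left(b,o \right)} = 2$ ($f{\left(b,o \right)} = \left(-2\right) \left(-1\right) = 2$)
$s{\left(F \right)} = \frac{F}{5 + F}$ ($s{\left(F \right)} = \frac{F + 0}{F + 5} = \frac{F}{5 + F}$)
$B = \frac{1}{527} \approx 0.0018975$
$\left(B + s{\left(f{\left(2,k \right)} \right)}\right)^{2} = \left(\frac{1}{527} + \frac{2}{5 + 2}\right)^{2} = \left(\frac{1}{527} + \frac{2}{7}\right)^{2} = \left(\frac{1061}{3689}\right)^{2} = \frac{1125721}{13608721}$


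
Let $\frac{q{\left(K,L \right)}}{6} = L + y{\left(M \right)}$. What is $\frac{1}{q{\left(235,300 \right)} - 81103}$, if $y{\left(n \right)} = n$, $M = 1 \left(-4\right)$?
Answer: $- \frac{1}{79327} \approx -1.2606 \cdot 10^{-5}$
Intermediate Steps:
$M = -4$
$q{\left(K,L \right)} = -24 + 6 L$ ($q{\left(K,L \right)} = 6 \left(L - 4\right) = 6 \left(-4 + L\right) = -24 + 6 L$)
$\frac{1}{q{\left(235,300 \right)} - 81103} = \frac{1}{\left(-24 + 6 \cdot 300\right) - 81103} = \frac{1}{\left(-24 + 1800\right) - 81103} = \frac{1}{1776 - 81103} = \frac{1}{-79327} = - \frac{1}{79327}$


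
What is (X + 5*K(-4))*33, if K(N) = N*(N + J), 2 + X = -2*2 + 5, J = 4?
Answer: -33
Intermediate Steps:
X = -1 (X = -2 + (-2*2 + 5) = -2 + (-4 + 5) = -2 + 1 = -1)
K(N) = N*(4 + N) (K(N) = N*(N + 4) = N*(4 + N))
(X + 5*K(-4))*33 = (-1 + 5*(-4*(4 - 4)))*33 = (-1 + 5*(-4*0))*33 = (-1 + 5*0)*33 = (-1 + 0)*33 = -1*33 = -33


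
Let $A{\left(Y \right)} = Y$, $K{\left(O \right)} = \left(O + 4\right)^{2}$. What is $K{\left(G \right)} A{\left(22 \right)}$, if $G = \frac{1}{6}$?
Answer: $\frac{6875}{18} \approx 381.94$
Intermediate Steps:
$G = \frac{1}{6} \approx 0.16667$
$K{\left(O \right)} = \left(4 + O\right)^{2}$
$K{\left(G \right)} A{\left(22 \right)} = \left(4 + \frac{1}{6}\right)^{2} \cdot 22 = \left(\frac{25}{6}\right)^{2} \cdot 22 = \frac{625}{36} \cdot 22 = \frac{6875}{18}$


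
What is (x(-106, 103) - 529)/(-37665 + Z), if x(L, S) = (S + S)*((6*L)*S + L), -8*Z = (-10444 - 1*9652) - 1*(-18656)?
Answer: 4505671/12495 ≈ 360.60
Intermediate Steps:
Z = 180 (Z = -((-10444 - 1*9652) - 1*(-18656))/8 = -((-10444 - 9652) + 18656)/8 = -(-20096 + 18656)/8 = -⅛*(-1440) = 180)
x(L, S) = 2*S*(L + 6*L*S) (x(L, S) = (2*S)*(6*L*S + L) = (2*S)*(L + 6*L*S) = 2*S*(L + 6*L*S))
(x(-106, 103) - 529)/(-37665 + Z) = (2*(-106)*103*(1 + 6*103) - 529)/(-37665 + 180) = (2*(-106)*103*(1 + 618) - 529)/(-37485) = (2*(-106)*103*619 - 529)*(-1/37485) = (-13516484 - 529)*(-1/37485) = -13517013*(-1/37485) = 4505671/12495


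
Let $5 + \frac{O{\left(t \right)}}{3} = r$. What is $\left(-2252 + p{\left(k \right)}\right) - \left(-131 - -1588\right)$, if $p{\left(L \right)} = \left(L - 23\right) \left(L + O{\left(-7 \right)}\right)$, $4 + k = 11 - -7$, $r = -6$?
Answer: $-3538$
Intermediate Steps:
$k = 14$ ($k = -4 + \left(11 - -7\right) = -4 + \left(11 + 7\right) = -4 + 18 = 14$)
$O{\left(t \right)} = -33$ ($O{\left(t \right)} = -15 + 3 \left(-6\right) = -15 - 18 = -33$)
$p{\left(L \right)} = \left(-33 + L\right) \left(-23 + L\right)$ ($p{\left(L \right)} = \left(L - 23\right) \left(L - 33\right) = \left(-23 + L\right) \left(-33 + L\right) = \left(-33 + L\right) \left(-23 + L\right)$)
$\left(-2252 + p{\left(k \right)}\right) - \left(-131 - -1588\right) = \left(-2252 + \left(759 + 14^{2} - 784\right)\right) - \left(-131 - -1588\right) = \left(-2252 + \left(759 + 196 - 784\right)\right) - \left(-131 + 1588\right) = \left(-2252 + 171\right) - 1457 = -2081 - 1457 = -3538$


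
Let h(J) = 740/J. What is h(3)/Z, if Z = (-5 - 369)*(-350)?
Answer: 37/19635 ≈ 0.0018844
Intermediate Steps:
Z = 130900 (Z = -374*(-350) = 130900)
h(3)/Z = (740/3)/130900 = (740*(1/3))*(1/130900) = (740/3)*(1/130900) = 37/19635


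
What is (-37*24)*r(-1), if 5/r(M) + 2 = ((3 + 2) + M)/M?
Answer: 740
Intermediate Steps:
r(M) = 5/(-2 + (5 + M)/M) (r(M) = 5/(-2 + ((3 + 2) + M)/M) = 5/(-2 + (5 + M)/M))
(-37*24)*r(-1) = (-37*24)*(-5*(-1)/(-5 - 1)) = -(-4440)*(-1)/(-6) = -(-4440)*(-1)*(-1)/6 = -888*(-⅚) = 740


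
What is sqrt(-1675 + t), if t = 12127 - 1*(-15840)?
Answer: 2*sqrt(6573) ≈ 162.15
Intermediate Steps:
t = 27967 (t = 12127 + 15840 = 27967)
sqrt(-1675 + t) = sqrt(-1675 + 27967) = sqrt(26292) = 2*sqrt(6573)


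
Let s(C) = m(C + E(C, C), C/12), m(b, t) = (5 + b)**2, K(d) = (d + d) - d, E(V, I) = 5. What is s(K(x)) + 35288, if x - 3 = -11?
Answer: 35292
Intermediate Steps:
x = -8 (x = 3 - 11 = -8)
K(d) = d (K(d) = 2*d - d = d)
s(C) = (10 + C)**2 (s(C) = (5 + (C + 5))**2 = (5 + (5 + C))**2 = (10 + C)**2)
s(K(x)) + 35288 = (10 - 8)**2 + 35288 = 2**2 + 35288 = 4 + 35288 = 35292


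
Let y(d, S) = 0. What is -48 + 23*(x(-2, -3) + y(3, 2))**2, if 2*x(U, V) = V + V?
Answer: 159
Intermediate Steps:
x(U, V) = V (x(U, V) = (V + V)/2 = (2*V)/2 = V)
-48 + 23*(x(-2, -3) + y(3, 2))**2 = -48 + 23*(-3 + 0)**2 = -48 + 23*(-3)**2 = -48 + 23*9 = -48 + 207 = 159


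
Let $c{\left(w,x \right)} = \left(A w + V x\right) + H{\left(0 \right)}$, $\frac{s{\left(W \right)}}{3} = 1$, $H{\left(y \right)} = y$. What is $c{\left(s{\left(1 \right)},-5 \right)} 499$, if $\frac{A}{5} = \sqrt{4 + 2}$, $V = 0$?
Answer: $7485 \sqrt{6} \approx 18334.0$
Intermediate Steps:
$s{\left(W \right)} = 3$ ($s{\left(W \right)} = 3 \cdot 1 = 3$)
$A = 5 \sqrt{6}$ ($A = 5 \sqrt{4 + 2} = 5 \sqrt{6} \approx 12.247$)
$c{\left(w,x \right)} = 5 w \sqrt{6}$ ($c{\left(w,x \right)} = \left(5 \sqrt{6} w + 0 x\right) + 0 = \left(5 w \sqrt{6} + 0\right) + 0 = 5 w \sqrt{6} + 0 = 5 w \sqrt{6}$)
$c{\left(s{\left(1 \right)},-5 \right)} 499 = 5 \cdot 3 \sqrt{6} \cdot 499 = 15 \sqrt{6} \cdot 499 = 7485 \sqrt{6}$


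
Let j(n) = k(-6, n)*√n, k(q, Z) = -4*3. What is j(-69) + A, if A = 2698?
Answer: 2698 - 12*I*√69 ≈ 2698.0 - 99.679*I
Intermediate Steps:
k(q, Z) = -12
j(n) = -12*√n
j(-69) + A = -12*I*√69 + 2698 = 2698 - 12*I*√69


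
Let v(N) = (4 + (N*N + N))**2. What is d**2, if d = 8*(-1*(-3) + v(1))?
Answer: 97344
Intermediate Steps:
v(N) = (4 + N + N**2)**2 (v(N) = (4 + (N**2 + N))**2 = (4 + (N + N**2))**2 = (4 + N + N**2)**2)
d = 312 (d = 8*(-1*(-3) + (4 + 1 + 1**2)**2) = 8*(3 + (4 + 1 + 1)**2) = 8*(3 + 6**2) = 8*(3 + 36) = 8*39 = 312)
d**2 = 312**2 = 97344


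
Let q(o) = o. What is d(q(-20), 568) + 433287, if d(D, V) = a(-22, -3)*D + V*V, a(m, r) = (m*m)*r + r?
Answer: 785011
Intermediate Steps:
a(m, r) = r + r*m² (a(m, r) = m²*r + r = r*m² + r = r + r*m²)
d(D, V) = V² - 1455*D (d(D, V) = (-3*(1 + (-22)²))*D + V*V = (-3*(1 + 484))*D + V² = (-3*485)*D + V² = -1455*D + V² = V² - 1455*D)
d(q(-20), 568) + 433287 = (568² - 1455*(-20)) + 433287 = (322624 + 29100) + 433287 = 351724 + 433287 = 785011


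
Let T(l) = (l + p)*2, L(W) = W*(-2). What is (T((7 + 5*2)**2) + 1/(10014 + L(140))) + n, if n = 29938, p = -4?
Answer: 296964873/9734 ≈ 30508.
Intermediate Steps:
L(W) = -2*W
T(l) = -8 + 2*l (T(l) = (l - 4)*2 = (-4 + l)*2 = -8 + 2*l)
(T((7 + 5*2)**2) + 1/(10014 + L(140))) + n = ((-8 + 2*(7 + 5*2)**2) + 1/(10014 - 2*140)) + 29938 = ((-8 + 2*(7 + 10)**2) + 1/(10014 - 280)) + 29938 = ((-8 + 2*17**2) + 1/9734) + 29938 = ((-8 + 2*289) + 1/9734) + 29938 = ((-8 + 578) + 1/9734) + 29938 = (570 + 1/9734) + 29938 = 5548381/9734 + 29938 = 296964873/9734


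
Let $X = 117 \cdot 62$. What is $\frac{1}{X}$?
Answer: $\frac{1}{7254} \approx 0.00013786$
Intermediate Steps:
$X = 7254$
$\frac{1}{X} = \frac{1}{7254}$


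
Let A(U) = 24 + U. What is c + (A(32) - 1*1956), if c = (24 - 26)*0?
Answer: -1900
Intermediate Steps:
c = 0 (c = -2*0 = 0)
c + (A(32) - 1*1956) = 0 + ((24 + 32) - 1*1956) = 0 + (56 - 1956) = 0 - 1900 = -1900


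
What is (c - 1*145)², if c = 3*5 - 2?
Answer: 17424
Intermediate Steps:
c = 13 (c = 15 - 2 = 13)
(c - 1*145)² = (13 - 1*145)² = (13 - 145)² = (-132)² = 17424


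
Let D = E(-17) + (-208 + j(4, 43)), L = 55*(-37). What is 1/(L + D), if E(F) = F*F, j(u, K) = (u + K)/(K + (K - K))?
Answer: -43/83975 ≈ -0.00051206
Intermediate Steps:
j(u, K) = (K + u)/K (j(u, K) = (K + u)/(K + 0) = (K + u)/K)
E(F) = F²
L = -2035
D = 3530/43 (D = (-17)² + (-208 + (43 + 4)/43) = 289 + (-208 + (1/43)*47) = 289 + (-208 + 47/43) = 289 - 8897/43 = 3530/43 ≈ 82.093)
1/(L + D) = 1/(-2035 + 3530/43) = 1/(-83975/43) = -43/83975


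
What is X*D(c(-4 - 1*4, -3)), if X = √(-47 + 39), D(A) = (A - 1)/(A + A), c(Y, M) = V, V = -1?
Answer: 2*I*√2 ≈ 2.8284*I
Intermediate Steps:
c(Y, M) = -1
D(A) = (-1 + A)/(2*A) (D(A) = (-1 + A)/((2*A)) = (-1 + A)*(1/(2*A)) = (-1 + A)/(2*A))
X = 2*I*√2 (X = √(-8) = 2*I*√2 ≈ 2.8284*I)
X*D(c(-4 - 1*4, -3)) = (2*I*√2)*((½)*(-1 - 1)/(-1)) = (2*I*√2)*((½)*(-1)*(-2)) = (2*I*√2)*1 = 2*I*√2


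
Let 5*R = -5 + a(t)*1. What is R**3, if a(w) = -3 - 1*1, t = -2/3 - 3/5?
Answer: -729/125 ≈ -5.8320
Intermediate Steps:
t = -19/15 (t = -2*1/3 - 3*1/5 = -2/3 - 3/5 = -19/15 ≈ -1.2667)
a(w) = -4 (a(w) = -3 - 1 = -4)
R = -9/5 (R = (-5 - 4*1)/5 = (-5 - 4)/5 = (1/5)*(-9) = -9/5 ≈ -1.8000)
R**3 = (-9/5)**3 = -729/125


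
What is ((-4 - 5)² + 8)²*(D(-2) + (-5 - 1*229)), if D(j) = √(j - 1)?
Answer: -1853514 + 7921*I*√3 ≈ -1.8535e+6 + 13720.0*I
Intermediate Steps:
D(j) = √(-1 + j)
((-4 - 5)² + 8)²*(D(-2) + (-5 - 1*229)) = ((-4 - 5)² + 8)²*(√(-1 - 2) + (-5 - 1*229)) = ((-9)² + 8)²*(√(-3) + (-5 - 229)) = (81 + 8)²*(I*√3 - 234) = 89²*(-234 + I*√3) = 7921*(-234 + I*√3) = -1853514 + 7921*I*√3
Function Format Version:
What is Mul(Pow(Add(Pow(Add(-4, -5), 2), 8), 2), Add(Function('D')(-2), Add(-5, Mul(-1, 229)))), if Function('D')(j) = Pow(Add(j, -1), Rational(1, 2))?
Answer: Add(-1853514, Mul(7921, I, Pow(3, Rational(1, 2)))) ≈ Add(-1.8535e+6, Mul(13720., I))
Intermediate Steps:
Function('D')(j) = Pow(Add(-1, j), Rational(1, 2))
Mul(Pow(Add(Pow(Add(-4, -5), 2), 8), 2), Add(Function('D')(-2), Add(-5, Mul(-1, 229)))) = Mul(Pow(Add(Pow(Add(-4, -5), 2), 8), 2), Add(Pow(Add(-1, -2), Rational(1, 2)), Add(-5, Mul(-1, 229)))) = Mul(Pow(Add(Pow(-9, 2), 8), 2), Add(Pow(-3, Rational(1, 2)), Add(-5, -229))) = Mul(Pow(Add(81, 8), 2), Add(Mul(I, Pow(3, Rational(1, 2))), -234)) = Mul(Pow(89, 2), Add(-234, Mul(I, Pow(3, Rational(1, 2))))) = Mul(7921, Add(-234, Mul(I, Pow(3, Rational(1, 2))))) = Add(-1853514, Mul(7921, I, Pow(3, Rational(1, 2))))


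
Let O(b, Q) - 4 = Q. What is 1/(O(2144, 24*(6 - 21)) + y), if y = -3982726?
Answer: -1/3983082 ≈ -2.5106e-7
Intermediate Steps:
O(b, Q) = 4 + Q
1/(O(2144, 24*(6 - 21)) + y) = 1/((4 + 24*(6 - 21)) - 3982726) = 1/((4 + 24*(-15)) - 3982726) = 1/((4 - 360) - 3982726) = 1/(-356 - 3982726) = 1/(-3983082) = -1/3983082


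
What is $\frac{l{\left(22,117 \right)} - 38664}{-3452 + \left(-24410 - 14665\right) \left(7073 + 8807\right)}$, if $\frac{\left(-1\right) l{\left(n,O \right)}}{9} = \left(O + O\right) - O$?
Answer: $\frac{39717}{620514452} \approx 6.4007 \cdot 10^{-5}$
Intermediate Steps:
$l{\left(n,O \right)} = - 9 O$ ($l{\left(n,O \right)} = - 9 \left(\left(O + O\right) - O\right) = - 9 \left(2 O - O\right) = - 9 O$)
$\frac{l{\left(22,117 \right)} - 38664}{-3452 + \left(-24410 - 14665\right) \left(7073 + 8807\right)} = \frac{\left(-9\right) 117 - 38664}{-3452 + \left(-24410 - 14665\right) \left(7073 + 8807\right)} = \frac{-1053 - 38664}{-3452 - 620511000} = - \frac{39717}{-3452 - 620511000} = - \frac{39717}{-620514452} = \left(-39717\right) \left(- \frac{1}{620514452}\right) = \frac{39717}{620514452}$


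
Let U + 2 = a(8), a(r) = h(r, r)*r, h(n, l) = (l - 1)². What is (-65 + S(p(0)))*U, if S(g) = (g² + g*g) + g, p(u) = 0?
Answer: -25350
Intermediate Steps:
h(n, l) = (-1 + l)²
a(r) = r*(-1 + r)² (a(r) = (-1 + r)²*r = r*(-1 + r)²)
U = 390 (U = -2 + 8*(-1 + 8)² = -2 + 8*7² = -2 + 8*49 = -2 + 392 = 390)
S(g) = g + 2*g² (S(g) = (g² + g²) + g = 2*g² + g = g + 2*g²)
(-65 + S(p(0)))*U = (-65 + 0*(1 + 2*0))*390 = (-65 + 0*(1 + 0))*390 = (-65 + 0*1)*390 = (-65 + 0)*390 = -65*390 = -25350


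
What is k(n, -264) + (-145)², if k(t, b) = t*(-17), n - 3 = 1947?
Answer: -12125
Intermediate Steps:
n = 1950 (n = 3 + 1947 = 1950)
k(t, b) = -17*t
k(n, -264) + (-145)² = -17*1950 + (-145)² = -33150 + 21025 = -12125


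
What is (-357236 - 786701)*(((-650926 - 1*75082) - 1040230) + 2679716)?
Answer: -1044961282886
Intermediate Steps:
(-357236 - 786701)*(((-650926 - 1*75082) - 1040230) + 2679716) = -1143937*(((-650926 - 75082) - 1040230) + 2679716) = -1143937*((-726008 - 1040230) + 2679716) = -1143937*(-1766238 + 2679716) = -1143937*913478 = -1044961282886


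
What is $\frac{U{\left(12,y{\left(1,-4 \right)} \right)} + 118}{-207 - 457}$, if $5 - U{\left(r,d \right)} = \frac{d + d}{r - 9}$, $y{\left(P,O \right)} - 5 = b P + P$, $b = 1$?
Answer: $- \frac{355}{1992} \approx -0.17821$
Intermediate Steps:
$y{\left(P,O \right)} = 5 + 2 P$ ($y{\left(P,O \right)} = 5 + \left(1 P + P\right) = 5 + \left(P + P\right) = 5 + 2 P$)
$U{\left(r,d \right)} = 5 - \frac{2 d}{-9 + r}$ ($U{\left(r,d \right)} = 5 - \frac{d + d}{r - 9} = 5 - \frac{2 d}{-9 + r}$)
$\frac{U{\left(12,y{\left(1,-4 \right)} \right)} + 118}{-207 - 457} = \frac{\frac{-45 - 2 \left(5 + 2 \cdot 1\right) + 5 \cdot 12}{-9 + 12} + 118}{-207 - 457} = \frac{\frac{-45 - 2 \left(5 + 2\right) + 60}{3} + 118}{-664} = \left(\frac{-45 - 14 + 60}{3} + 118\right) \left(- \frac{1}{664}\right) = \left(\frac{1}{3} \cdot 1 + 118\right) \left(- \frac{1}{664}\right) = \left(\frac{1}{3} + 118\right) \left(- \frac{1}{664}\right) = \frac{355}{3} \left(- \frac{1}{664}\right) = - \frac{355}{1992}$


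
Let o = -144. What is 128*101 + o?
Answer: 12784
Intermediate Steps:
128*101 + o = 128*101 - 144 = 12928 - 144 = 12784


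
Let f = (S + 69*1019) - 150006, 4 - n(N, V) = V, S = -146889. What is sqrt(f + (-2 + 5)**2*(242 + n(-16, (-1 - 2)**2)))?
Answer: 9*I*sqrt(2771) ≈ 473.76*I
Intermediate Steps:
n(N, V) = 4 - V
f = -226584 (f = (-146889 + 69*1019) - 150006 = (-146889 + 70311) - 150006 = -76578 - 150006 = -226584)
sqrt(f + (-2 + 5)**2*(242 + n(-16, (-1 - 2)**2))) = sqrt(-226584 + (-2 + 5)**2*(242 + (4 - (-1 - 2)**2))) = sqrt(-226584 + 3**2*(242 + (4 - 1*(-3)**2))) = sqrt(-226584 + 9*(242 + (4 - 1*9))) = sqrt(-226584 + 9*(242 + (4 - 9))) = sqrt(-226584 + 9*(242 - 5)) = sqrt(-226584 + 9*237) = sqrt(-226584 + 2133) = sqrt(-224451) = 9*I*sqrt(2771)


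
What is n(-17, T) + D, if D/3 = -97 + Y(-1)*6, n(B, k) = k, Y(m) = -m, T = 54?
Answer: -219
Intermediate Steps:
D = -273 (D = 3*(-97 - 1*(-1)*6) = 3*(-97 + 1*6) = 3*(-97 + 6) = 3*(-91) = -273)
n(-17, T) + D = 54 - 273 = -219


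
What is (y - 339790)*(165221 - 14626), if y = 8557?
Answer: -49882033635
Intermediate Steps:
(y - 339790)*(165221 - 14626) = (8557 - 339790)*(165221 - 14626) = -331233*150595 = -49882033635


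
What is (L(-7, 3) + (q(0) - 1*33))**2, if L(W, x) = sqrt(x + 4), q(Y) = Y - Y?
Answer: (33 - sqrt(7))**2 ≈ 921.38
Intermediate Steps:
q(Y) = 0
L(W, x) = sqrt(4 + x)
(L(-7, 3) + (q(0) - 1*33))**2 = (sqrt(4 + 3) + (0 - 1*33))**2 = (sqrt(7) + (0 - 33))**2 = (sqrt(7) - 33)**2 = (-33 + sqrt(7))**2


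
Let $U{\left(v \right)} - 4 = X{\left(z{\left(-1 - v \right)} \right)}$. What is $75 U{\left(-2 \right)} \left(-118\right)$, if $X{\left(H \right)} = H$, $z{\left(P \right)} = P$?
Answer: $-44250$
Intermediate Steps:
$U{\left(v \right)} = 3 - v$ ($U{\left(v \right)} = 4 - \left(1 + v\right) = 3 - v$)
$75 U{\left(-2 \right)} \left(-118\right) = 75 \left(3 - -2\right) \left(-118\right) = 75 \left(3 + 2\right) \left(-118\right) = 75 \cdot 5 \left(-118\right) = 375 \left(-118\right) = -44250$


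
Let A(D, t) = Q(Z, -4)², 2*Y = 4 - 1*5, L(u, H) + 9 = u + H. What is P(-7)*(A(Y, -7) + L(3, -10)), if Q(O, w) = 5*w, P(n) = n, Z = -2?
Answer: -2688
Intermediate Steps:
L(u, H) = -9 + H + u (L(u, H) = -9 + (u + H) = -9 + (H + u) = -9 + H + u)
Y = -½ (Y = (4 - 1*5)/2 = (4 - 5)/2 = (½)*(-1) = -½ ≈ -0.50000)
A(D, t) = 400 (A(D, t) = (5*(-4))² = (-20)² = 400)
P(-7)*(A(Y, -7) + L(3, -10)) = -7*(400 + (-9 - 10 + 3)) = -7*(400 - 16) = -7*384 = -2688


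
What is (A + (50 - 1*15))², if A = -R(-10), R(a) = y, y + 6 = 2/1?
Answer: 1521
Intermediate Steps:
y = -4 (y = -6 + 2/1 = -6 + 2*1 = -6 + 2 = -4)
R(a) = -4
A = 4 (A = -1*(-4) = 4)
(A + (50 - 1*15))² = (4 + (50 - 1*15))² = (4 + (50 - 15))² = (4 + 35)² = 39² = 1521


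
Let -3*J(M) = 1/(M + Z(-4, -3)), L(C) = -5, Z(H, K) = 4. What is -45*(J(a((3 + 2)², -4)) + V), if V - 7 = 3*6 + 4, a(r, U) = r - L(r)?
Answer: -44355/34 ≈ -1304.6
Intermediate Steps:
a(r, U) = 5 + r (a(r, U) = r - 1*(-5) = r + 5 = 5 + r)
J(M) = -1/(3*(4 + M)) (J(M) = -1/(3*(M + 4)) = -1/(3*(4 + M)))
V = 29 (V = 7 + (3*6 + 4) = 7 + (18 + 4) = 7 + 22 = 29)
-45*(J(a((3 + 2)², -4)) + V) = -45*(-1/(12 + 3*(5 + (3 + 2)²)) + 29) = -45*(-1/(12 + 3*(5 + 5²)) + 29) = -45*(-1/(12 + 3*(5 + 25)) + 29) = -45*(-1/(12 + 3*30) + 29) = -45*(-1/(12 + 90) + 29) = -45*(-1/102 + 29) = -45*2957/102 = -44355/34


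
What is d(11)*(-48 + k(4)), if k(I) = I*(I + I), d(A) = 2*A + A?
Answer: -528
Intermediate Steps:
d(A) = 3*A
k(I) = 2*I² (k(I) = I*(2*I) = 2*I²)
d(11)*(-48 + k(4)) = (3*11)*(-48 + 2*4²) = 33*(-48 + 2*16) = 33*(-48 + 32) = 33*(-16) = -528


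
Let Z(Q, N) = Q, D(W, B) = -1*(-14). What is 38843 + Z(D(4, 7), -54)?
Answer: 38857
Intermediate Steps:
D(W, B) = 14
38843 + Z(D(4, 7), -54) = 38843 + 14 = 38857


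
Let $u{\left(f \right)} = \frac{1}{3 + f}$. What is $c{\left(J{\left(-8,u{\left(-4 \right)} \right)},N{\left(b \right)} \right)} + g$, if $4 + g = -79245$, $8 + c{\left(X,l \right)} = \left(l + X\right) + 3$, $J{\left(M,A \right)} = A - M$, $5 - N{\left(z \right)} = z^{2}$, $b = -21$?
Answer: $-79683$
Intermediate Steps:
$N{\left(z \right)} = 5 - z^{2}$
$c{\left(X,l \right)} = -5 + X + l$ ($c{\left(X,l \right)} = -8 + \left(\left(l + X\right) + 3\right) = -8 + \left(\left(X + l\right) + 3\right) = -8 + \left(3 + X + l\right) = -5 + X + l$)
$g = -79249$ ($g = -4 - 79245 = -79249$)
$c{\left(J{\left(-8,u{\left(-4 \right)} \right)},N{\left(b \right)} \right)} + g = \left(-5 + \left(\frac{1}{3 - 4} - -8\right) + \left(5 - \left(-21\right)^{2}\right)\right) - 79249 = \left(-5 + \left(\frac{1}{-1} + 8\right) + \left(5 - 441\right)\right) - 79249 = \left(-5 + \left(-1 + 8\right) + \left(5 - 441\right)\right) - 79249 = \left(-5 + 7 - 436\right) - 79249 = -434 - 79249 = -79683$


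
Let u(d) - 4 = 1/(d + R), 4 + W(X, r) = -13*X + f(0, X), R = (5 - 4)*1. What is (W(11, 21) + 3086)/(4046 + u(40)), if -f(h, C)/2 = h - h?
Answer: 120499/166051 ≈ 0.72567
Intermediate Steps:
f(h, C) = 0 (f(h, C) = -2*(h - h) = -2*0 = 0)
R = 1 (R = 1*1 = 1)
W(X, r) = -4 - 13*X (W(X, r) = -4 + (-13*X + 0) = -4 - 13*X)
u(d) = 4 + 1/(1 + d) (u(d) = 4 + 1/(d + 1) = 4 + 1/(1 + d))
(W(11, 21) + 3086)/(4046 + u(40)) = ((-4 - 13*11) + 3086)/(4046 + (5 + 4*40)/(1 + 40)) = ((-4 - 143) + 3086)/(4046 + (5 + 160)/41) = (-147 + 3086)/(4046 + (1/41)*165) = 2939/(4046 + 165/41) = 2939/(166051/41) = 2939*(41/166051) = 120499/166051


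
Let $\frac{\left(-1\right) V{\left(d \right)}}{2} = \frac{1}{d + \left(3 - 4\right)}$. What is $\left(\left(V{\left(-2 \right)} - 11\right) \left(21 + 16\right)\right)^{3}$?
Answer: $- \frac{1509003523}{27} \approx -5.5889 \cdot 10^{7}$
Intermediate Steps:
$V{\left(d \right)} = - \frac{2}{-1 + d}$ ($V{\left(d \right)} = - \frac{2}{d + \left(3 - 4\right)} = - \frac{2}{d - 1} = - \frac{2}{-1 + d}$)
$\left(\left(V{\left(-2 \right)} - 11\right) \left(21 + 16\right)\right)^{3} = \left(\left(- \frac{2}{-1 - 2} - 11\right) \left(21 + 16\right)\right)^{3} = \left(\left(- \frac{2}{-3} - 11\right) 37\right)^{3} = \left(\left(\left(-2\right) \left(- \frac{1}{3}\right) - 11\right) 37\right)^{3} = \left(\left(\frac{2}{3} - 11\right) 37\right)^{3} = \left(\left(- \frac{31}{3}\right) 37\right)^{3} = \left(- \frac{1147}{3}\right)^{3} = - \frac{1509003523}{27}$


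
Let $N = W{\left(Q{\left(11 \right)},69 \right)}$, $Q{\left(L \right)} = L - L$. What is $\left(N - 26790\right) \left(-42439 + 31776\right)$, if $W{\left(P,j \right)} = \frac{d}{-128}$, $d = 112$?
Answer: $\frac{2285368801}{8} \approx 2.8567 \cdot 10^{8}$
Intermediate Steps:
$Q{\left(L \right)} = 0$
$W{\left(P,j \right)} = - \frac{7}{8}$ ($W{\left(P,j \right)} = \frac{112}{-128} = 112 \left(- \frac{1}{128}\right) = - \frac{7}{8}$)
$N = - \frac{7}{8} \approx -0.875$
$\left(N - 26790\right) \left(-42439 + 31776\right) = \left(- \frac{7}{8} - 26790\right) \left(-42439 + 31776\right) = \left(- \frac{214327}{8}\right) \left(-10663\right) = \frac{2285368801}{8}$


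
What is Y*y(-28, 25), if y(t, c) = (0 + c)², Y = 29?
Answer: 18125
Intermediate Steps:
y(t, c) = c²
Y*y(-28, 25) = 29*25² = 29*625 = 18125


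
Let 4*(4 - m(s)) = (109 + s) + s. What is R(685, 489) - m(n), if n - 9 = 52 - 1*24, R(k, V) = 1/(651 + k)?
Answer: 55779/1336 ≈ 41.751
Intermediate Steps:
n = 37 (n = 9 + (52 - 1*24) = 9 + (52 - 24) = 9 + 28 = 37)
m(s) = -93/4 - s/2 (m(s) = 4 - ((109 + s) + s)/4 = 4 - (109 + 2*s)/4 = 4 + (-109/4 - s/2) = -93/4 - s/2)
R(685, 489) - m(n) = 1/(651 + 685) - (-93/4 - ½*37) = 1/1336 - (-93/4 - 37/2) = 1/1336 - 1*(-167/4) = 1/1336 + 167/4 = 55779/1336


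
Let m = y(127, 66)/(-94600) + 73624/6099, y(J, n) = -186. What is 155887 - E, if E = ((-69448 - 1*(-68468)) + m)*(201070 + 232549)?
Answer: 121124431647787967/288482700 ≈ 4.1987e+8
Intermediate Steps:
m = 3482982407/288482700 (m = -186/(-94600) + 73624/6099 = -186*(-1/94600) + 73624*(1/6099) = 93/47300 + 73624/6099 = 3482982407/288482700 ≈ 12.073)
E = -121079460945133067/288482700 (E = ((-69448 - 1*(-68468)) + 3482982407/288482700)*(201070 + 232549) = ((-69448 + 68468) + 3482982407/288482700)*433619 = (-980 + 3482982407/288482700)*433619 = -279230063593/288482700*433619 = -121079460945133067/288482700 ≈ -4.1971e+8)
155887 - E = 155887 - 1*(-121079460945133067/288482700) = 155887 + 121079460945133067/288482700 = 121124431647787967/288482700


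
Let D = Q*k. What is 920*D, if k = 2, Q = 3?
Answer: 5520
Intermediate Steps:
D = 6 (D = 3*2 = 6)
920*D = 920*6 = 5520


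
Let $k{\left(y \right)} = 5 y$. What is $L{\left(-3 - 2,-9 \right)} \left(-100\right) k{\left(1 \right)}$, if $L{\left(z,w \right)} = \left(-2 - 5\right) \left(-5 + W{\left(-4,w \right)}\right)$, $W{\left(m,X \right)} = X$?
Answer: $-49000$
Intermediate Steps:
$L{\left(z,w \right)} = 35 - 7 w$ ($L{\left(z,w \right)} = \left(-2 - 5\right) \left(-5 + w\right) = - 7 \left(-5 + w\right) = 35 - 7 w$)
$L{\left(-3 - 2,-9 \right)} \left(-100\right) k{\left(1 \right)} = \left(35 - -63\right) \left(-100\right) 5 \cdot 1 = \left(35 + 63\right) \left(-100\right) 5 = 98 \left(-100\right) 5 = \left(-9800\right) 5 = -49000$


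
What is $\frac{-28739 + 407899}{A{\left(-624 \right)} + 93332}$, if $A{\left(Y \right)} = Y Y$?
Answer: $\frac{94790}{120677} \approx 0.78549$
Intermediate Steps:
$A{\left(Y \right)} = Y^{2}$
$\frac{-28739 + 407899}{A{\left(-624 \right)} + 93332} = \frac{-28739 + 407899}{\left(-624\right)^{2} + 93332} = \frac{379160}{389376 + 93332} = \frac{379160}{482708} = 379160 \cdot \frac{1}{482708} = \frac{94790}{120677}$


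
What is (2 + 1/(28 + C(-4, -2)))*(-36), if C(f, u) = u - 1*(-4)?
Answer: -366/5 ≈ -73.200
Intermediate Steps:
C(f, u) = 4 + u (C(f, u) = u + 4 = 4 + u)
(2 + 1/(28 + C(-4, -2)))*(-36) = (2 + 1/(28 + (4 - 2)))*(-36) = (2 + 1/(28 + 2))*(-36) = (2 + 1/30)*(-36) = (61/30)*(-36) = -366/5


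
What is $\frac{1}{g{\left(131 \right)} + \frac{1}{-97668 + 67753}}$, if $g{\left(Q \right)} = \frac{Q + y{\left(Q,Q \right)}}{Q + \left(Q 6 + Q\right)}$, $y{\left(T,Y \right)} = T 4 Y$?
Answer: $\frac{239320}{15705367} \approx 0.015238$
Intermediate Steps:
$y{\left(T,Y \right)} = 4 T Y$
$g{\left(Q \right)} = \frac{Q + 4 Q^{2}}{8 Q}$ ($g{\left(Q \right)} = \frac{Q + 4 Q Q}{Q + \left(Q 6 + Q\right)} = \frac{Q + 4 Q^{2}}{Q + \left(6 Q + Q\right)} = \frac{Q + 4 Q^{2}}{Q + 7 Q} = \frac{Q + 4 Q^{2}}{8 Q}$)
$\frac{1}{g{\left(131 \right)} + \frac{1}{-97668 + 67753}} = \frac{1}{\left(\frac{1}{8} + \frac{1}{2} \cdot 131\right) + \frac{1}{-97668 + 67753}} = \frac{1}{\left(\frac{1}{8} + \frac{131}{2}\right) + \frac{1}{-29915}} = \frac{1}{\frac{525}{8} - \frac{1}{29915}} = \frac{1}{\frac{15705367}{239320}} = \frac{239320}{15705367}$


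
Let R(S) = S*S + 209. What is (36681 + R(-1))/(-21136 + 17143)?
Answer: -12297/1331 ≈ -9.2389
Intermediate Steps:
R(S) = 209 + S² (R(S) = S² + 209 = 209 + S²)
(36681 + R(-1))/(-21136 + 17143) = (36681 + (209 + (-1)²))/(-21136 + 17143) = (36681 + (209 + 1))/(-3993) = (36681 + 210)*(-1/3993) = 36891*(-1/3993) = -12297/1331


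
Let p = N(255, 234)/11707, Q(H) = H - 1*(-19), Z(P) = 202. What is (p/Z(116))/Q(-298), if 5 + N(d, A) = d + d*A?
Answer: -29960/329891553 ≈ -9.0818e-5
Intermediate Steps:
N(d, A) = -5 + d + A*d (N(d, A) = -5 + (d + d*A) = -5 + (d + A*d) = -5 + d + A*d)
Q(H) = 19 + H (Q(H) = H + 19 = 19 + H)
p = 59920/11707 (p = (-5 + 255 + 234*255)/11707 = (-5 + 255 + 59670)*(1/11707) = 59920*(1/11707) = 59920/11707 ≈ 5.1183)
(p/Z(116))/Q(-298) = ((59920/11707)/202)/(19 - 298) = ((59920/11707)*(1/202))/(-279) = (29960/1182407)*(-1/279) = -29960/329891553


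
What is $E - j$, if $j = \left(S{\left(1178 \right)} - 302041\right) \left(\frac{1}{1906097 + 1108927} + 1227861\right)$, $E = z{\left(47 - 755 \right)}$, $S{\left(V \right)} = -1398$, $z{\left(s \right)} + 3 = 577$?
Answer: $\frac{48840886926936857}{131088} \approx 3.7258 \cdot 10^{11}$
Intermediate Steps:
$z{\left(s \right)} = 574$ ($z{\left(s \right)} = -3 + 577 = 574$)
$E = 574$
$j = - \frac{48840886851692345}{131088}$ ($j = \left(-1398 - 302041\right) \left(\frac{1}{1906097 + 1108927} + 1227861\right) = - 303439 \left(\frac{1}{3015024} + 1227861\right) = \left(-303439\right) \frac{3702030383665}{3015024} = - \frac{48840886851692345}{131088} \approx -3.7258 \cdot 10^{11}$)
$E - j = 574 - - \frac{48840886851692345}{131088} = 574 + \frac{48840886851692345}{131088} = \frac{48840886926936857}{131088}$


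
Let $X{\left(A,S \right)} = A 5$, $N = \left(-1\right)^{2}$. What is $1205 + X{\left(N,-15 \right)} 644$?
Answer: $4425$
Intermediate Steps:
$N = 1$
$X{\left(A,S \right)} = 5 A$
$1205 + X{\left(N,-15 \right)} 644 = 1205 + 5 \cdot 1 \cdot 644 = 1205 + 5 \cdot 644 = 1205 + 3220 = 4425$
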